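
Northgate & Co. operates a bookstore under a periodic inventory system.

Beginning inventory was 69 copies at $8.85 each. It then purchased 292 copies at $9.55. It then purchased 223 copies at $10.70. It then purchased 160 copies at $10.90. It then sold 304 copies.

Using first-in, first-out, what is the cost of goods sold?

COGS = $2,854.90

Sale 1 (304) [FIFO — oldest first]: 69 @ $8.85 + 235 @ $9.55 = $2,854.90
Ending inventory: 57 @ $9.55 + 223 @ $10.70 + 160 @ $10.90 = $4,674.45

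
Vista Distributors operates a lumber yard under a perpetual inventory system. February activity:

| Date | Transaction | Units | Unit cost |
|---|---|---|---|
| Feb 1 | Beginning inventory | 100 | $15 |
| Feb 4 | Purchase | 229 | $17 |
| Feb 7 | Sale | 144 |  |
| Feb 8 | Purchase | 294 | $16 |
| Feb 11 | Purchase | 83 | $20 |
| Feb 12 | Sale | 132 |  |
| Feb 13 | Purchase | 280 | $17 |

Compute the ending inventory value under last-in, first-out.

Feb 7, 144 sold [LIFO — newest first]: 144 @ $17 = $2,448
Feb 12, 132 sold [LIFO — newest first]: 83 @ $20 + 49 @ $16 = $2,444
Total COGS = $2,448 + $2,444 = $4,892
Ending inventory: 100 @ $15 + 85 @ $17 + 245 @ $16 + 280 @ $17 = $11,625

Ending inventory = $11,625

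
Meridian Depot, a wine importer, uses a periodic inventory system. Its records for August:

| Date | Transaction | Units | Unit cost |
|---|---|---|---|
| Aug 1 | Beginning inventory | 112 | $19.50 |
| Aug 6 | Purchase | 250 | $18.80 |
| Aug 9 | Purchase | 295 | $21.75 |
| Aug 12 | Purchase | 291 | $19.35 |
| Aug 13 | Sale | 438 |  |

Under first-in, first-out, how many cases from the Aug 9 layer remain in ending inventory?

Aug 13, 438 sold [FIFO — oldest first]: 112 @ $19.50 + 250 @ $18.80 + 76 @ $21.75 = $8,537.00
Ending inventory: 219 @ $21.75 + 291 @ $19.35 = $10,394.10
Check: goods available $18,931.10 = COGS $8,537.00 + ending $10,394.10

219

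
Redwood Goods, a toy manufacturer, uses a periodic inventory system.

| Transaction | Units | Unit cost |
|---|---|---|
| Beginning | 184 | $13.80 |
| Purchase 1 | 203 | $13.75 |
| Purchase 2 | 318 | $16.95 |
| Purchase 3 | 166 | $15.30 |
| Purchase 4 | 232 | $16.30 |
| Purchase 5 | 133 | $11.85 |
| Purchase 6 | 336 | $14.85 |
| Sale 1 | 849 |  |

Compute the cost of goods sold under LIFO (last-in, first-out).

Sale 1 (849) [LIFO — newest first]: 336 @ $14.85 + 133 @ $11.85 + 232 @ $16.30 + 148 @ $15.30 = $12,611.65
Ending inventory: 184 @ $13.80 + 203 @ $13.75 + 318 @ $16.95 + 18 @ $15.30 = $10,995.95
Check: goods available $23,607.60 = COGS $12,611.65 + ending $10,995.95

COGS = $12,611.65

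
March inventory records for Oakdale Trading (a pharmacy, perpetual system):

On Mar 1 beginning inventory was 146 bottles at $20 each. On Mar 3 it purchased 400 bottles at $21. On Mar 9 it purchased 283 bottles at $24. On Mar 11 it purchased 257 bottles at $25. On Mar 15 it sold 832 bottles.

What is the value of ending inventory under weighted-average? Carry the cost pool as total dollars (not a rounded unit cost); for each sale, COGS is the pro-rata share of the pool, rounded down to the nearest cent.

Ending inventory = $5,738.86

After Mar 1: 146 on hand, pool $2,920.00 (≈ $20.0000 each)
After Mar 3: 546 on hand, pool $11,320.00 (≈ $20.7326 each)
After Mar 9: 829 on hand, pool $18,112.00 (≈ $21.8480 each)
After Mar 11: 1086 on hand, pool $24,537.00 (≈ $22.5939 each)
Mar 15, sell 832: 832/1086 × $24,537.00 → $18,798.14
Ending inventory (cost pool remaining) = $5,738.86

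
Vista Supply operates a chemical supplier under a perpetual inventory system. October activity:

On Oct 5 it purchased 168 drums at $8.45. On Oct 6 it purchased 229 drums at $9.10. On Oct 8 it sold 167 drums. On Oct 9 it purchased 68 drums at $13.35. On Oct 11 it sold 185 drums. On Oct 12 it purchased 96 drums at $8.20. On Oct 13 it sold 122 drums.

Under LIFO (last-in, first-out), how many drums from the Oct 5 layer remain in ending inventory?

Oct 8, 167 sold [LIFO — newest first]: 167 @ $9.10 = $1,519.70
Oct 11, 185 sold [LIFO — newest first]: 68 @ $13.35 + 62 @ $9.10 + 55 @ $8.45 = $1,936.75
Oct 13, 122 sold [LIFO — newest first]: 96 @ $8.20 + 26 @ $8.45 = $1,006.90
Total COGS = $1,519.70 + $1,936.75 + $1,006.90 = $4,463.35
Ending inventory: 87 @ $8.45 = $735.15

87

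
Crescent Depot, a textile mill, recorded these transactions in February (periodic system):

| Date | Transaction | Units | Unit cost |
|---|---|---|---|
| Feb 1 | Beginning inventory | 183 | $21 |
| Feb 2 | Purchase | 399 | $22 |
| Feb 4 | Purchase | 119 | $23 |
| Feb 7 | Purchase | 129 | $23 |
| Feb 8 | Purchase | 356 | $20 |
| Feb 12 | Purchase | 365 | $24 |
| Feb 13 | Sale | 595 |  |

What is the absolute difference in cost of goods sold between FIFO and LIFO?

FIFO COGS: 183 @ $21 + 399 @ $22 + 13 @ $23 = $12,920
LIFO COGS: 365 @ $24 + 230 @ $20 = $13,360
Difference = |$12,920 − $13,360| = $440

$440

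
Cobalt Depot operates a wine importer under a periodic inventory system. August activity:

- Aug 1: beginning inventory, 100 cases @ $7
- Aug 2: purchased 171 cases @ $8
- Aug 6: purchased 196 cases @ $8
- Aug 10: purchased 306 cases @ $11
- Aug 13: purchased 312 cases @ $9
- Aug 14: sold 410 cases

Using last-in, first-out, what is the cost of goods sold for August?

COGS = $3,886

Aug 14, 410 sold [LIFO — newest first]: 312 @ $9 + 98 @ $11 = $3,886
Ending inventory: 100 @ $7 + 171 @ $8 + 196 @ $8 + 208 @ $11 = $5,924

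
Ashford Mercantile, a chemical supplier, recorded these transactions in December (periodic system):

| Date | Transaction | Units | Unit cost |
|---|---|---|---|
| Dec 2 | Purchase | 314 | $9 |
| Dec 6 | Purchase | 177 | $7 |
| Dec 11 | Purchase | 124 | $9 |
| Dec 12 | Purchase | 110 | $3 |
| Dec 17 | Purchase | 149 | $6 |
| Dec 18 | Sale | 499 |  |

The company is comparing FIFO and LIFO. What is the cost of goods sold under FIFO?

FIFO COGS: 314 @ $9 + 177 @ $7 + 8 @ $9 = $4,137
LIFO COGS: 149 @ $6 + 110 @ $3 + 124 @ $9 + 116 @ $7 = $3,152

COGS = $4,137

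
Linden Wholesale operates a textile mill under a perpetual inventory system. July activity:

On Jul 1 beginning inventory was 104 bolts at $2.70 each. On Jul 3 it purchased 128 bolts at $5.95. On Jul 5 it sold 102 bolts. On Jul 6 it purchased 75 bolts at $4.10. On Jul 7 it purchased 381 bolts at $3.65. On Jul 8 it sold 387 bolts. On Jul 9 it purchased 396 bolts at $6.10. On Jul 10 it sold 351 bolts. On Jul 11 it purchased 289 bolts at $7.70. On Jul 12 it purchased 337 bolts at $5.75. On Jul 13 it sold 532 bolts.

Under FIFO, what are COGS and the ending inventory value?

Jul 5, 102 sold [FIFO — oldest first]: 102 @ $2.70 = $275.40
Jul 8, 387 sold [FIFO — oldest first]: 2 @ $2.70 + 128 @ $5.95 + 75 @ $4.10 + 182 @ $3.65 = $1,738.80
Jul 10, 351 sold [FIFO — oldest first]: 199 @ $3.65 + 152 @ $6.10 = $1,653.55
Jul 13, 532 sold [FIFO — oldest first]: 244 @ $6.10 + 288 @ $7.70 = $3,706.00
Total COGS = $275.40 + $1,738.80 + $1,653.55 + $3,706.00 = $7,373.75
Ending inventory: 1 @ $7.70 + 337 @ $5.75 = $1,945.45
Check: goods available $9,319.20 = COGS $7,373.75 + ending $1,945.45

COGS = $7,373.75; ending inventory = $1,945.45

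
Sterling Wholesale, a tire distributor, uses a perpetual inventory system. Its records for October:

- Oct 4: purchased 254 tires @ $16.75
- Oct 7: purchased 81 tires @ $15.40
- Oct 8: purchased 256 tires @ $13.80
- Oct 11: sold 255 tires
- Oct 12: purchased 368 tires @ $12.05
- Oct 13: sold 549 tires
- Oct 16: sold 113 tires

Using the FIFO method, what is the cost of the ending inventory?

Ending inventory = $506.10

Oct 11, 255 sold [FIFO — oldest first]: 254 @ $16.75 + 1 @ $15.40 = $4,269.90
Oct 13, 549 sold [FIFO — oldest first]: 80 @ $15.40 + 256 @ $13.80 + 213 @ $12.05 = $7,331.45
Oct 16, 113 sold [FIFO — oldest first]: 113 @ $12.05 = $1,361.65
Total COGS = $4,269.90 + $7,331.45 + $1,361.65 = $12,963.00
Ending inventory: 42 @ $12.05 = $506.10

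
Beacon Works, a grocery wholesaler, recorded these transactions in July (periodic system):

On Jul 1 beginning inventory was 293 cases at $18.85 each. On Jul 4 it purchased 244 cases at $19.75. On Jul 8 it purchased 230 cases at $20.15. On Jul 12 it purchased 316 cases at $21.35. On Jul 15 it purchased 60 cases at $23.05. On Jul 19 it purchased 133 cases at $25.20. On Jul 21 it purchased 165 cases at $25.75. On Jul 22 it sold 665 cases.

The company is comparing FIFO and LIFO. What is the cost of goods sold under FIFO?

COGS = $12,921.25

FIFO COGS: 293 @ $18.85 + 244 @ $19.75 + 128 @ $20.15 = $12,921.25
LIFO COGS: 165 @ $25.75 + 133 @ $25.20 + 60 @ $23.05 + 307 @ $21.35 = $15,537.80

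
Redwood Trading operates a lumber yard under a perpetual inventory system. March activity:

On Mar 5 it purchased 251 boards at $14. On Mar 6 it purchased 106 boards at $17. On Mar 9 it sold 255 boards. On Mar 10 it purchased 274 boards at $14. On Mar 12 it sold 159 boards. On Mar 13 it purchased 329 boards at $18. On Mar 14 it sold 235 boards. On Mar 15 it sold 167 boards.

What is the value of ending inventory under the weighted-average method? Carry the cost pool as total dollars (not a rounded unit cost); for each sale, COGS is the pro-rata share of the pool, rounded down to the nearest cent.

Ending inventory = $2,376.91

After Mar 5: 251 on hand, pool $3,514.00 (≈ $14.0000 each)
After Mar 6: 357 on hand, pool $5,316.00 (≈ $14.8908 each)
Mar 9, sell 255: 255/357 × $5,316.00 → $3,797.14
After Mar 10: 376 on hand, pool $5,354.86 (≈ $14.2416 each)
Mar 12, sell 159: 159/376 × $5,354.86 → $2,264.42
After Mar 13: 546 on hand, pool $9,012.44 (≈ $16.5063 each)
Mar 14, sell 235: 235/546 × $9,012.44 → $3,878.98
Mar 15, sell 167: 167/311 × $5,133.46 → $2,756.55
Total COGS = $3,797.14 + $2,264.42 + $3,878.98 + $2,756.55 = $12,697.09
Ending inventory (cost pool remaining) = $2,376.91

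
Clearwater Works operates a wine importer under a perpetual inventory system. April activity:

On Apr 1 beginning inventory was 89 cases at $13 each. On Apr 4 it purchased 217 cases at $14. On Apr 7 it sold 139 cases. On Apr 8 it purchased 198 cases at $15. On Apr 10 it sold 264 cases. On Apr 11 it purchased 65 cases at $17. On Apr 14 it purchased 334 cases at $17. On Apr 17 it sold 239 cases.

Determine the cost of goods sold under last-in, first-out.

Apr 7, 139 sold [LIFO — newest first]: 139 @ $14 = $1,946
Apr 10, 264 sold [LIFO — newest first]: 198 @ $15 + 66 @ $14 = $3,894
Apr 17, 239 sold [LIFO — newest first]: 239 @ $17 = $4,063
Total COGS = $1,946 + $3,894 + $4,063 = $9,903
Ending inventory: 89 @ $13 + 12 @ $14 + 65 @ $17 + 95 @ $17 = $4,045
Check: goods available $13,948 = COGS $9,903 + ending $4,045

COGS = $9,903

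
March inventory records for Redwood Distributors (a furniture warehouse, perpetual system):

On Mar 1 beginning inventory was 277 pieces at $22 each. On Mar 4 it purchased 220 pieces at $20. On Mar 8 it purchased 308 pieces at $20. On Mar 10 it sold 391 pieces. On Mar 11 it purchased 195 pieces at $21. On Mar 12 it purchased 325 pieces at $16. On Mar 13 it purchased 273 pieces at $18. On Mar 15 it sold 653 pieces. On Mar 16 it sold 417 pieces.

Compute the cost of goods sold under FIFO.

COGS = $28,397

Mar 10, 391 sold [FIFO — oldest first]: 277 @ $22 + 114 @ $20 = $8,374
Mar 15, 653 sold [FIFO — oldest first]: 106 @ $20 + 308 @ $20 + 195 @ $21 + 44 @ $16 = $13,079
Mar 16, 417 sold [FIFO — oldest first]: 281 @ $16 + 136 @ $18 = $6,944
Total COGS = $8,374 + $13,079 + $6,944 = $28,397
Ending inventory: 137 @ $18 = $2,466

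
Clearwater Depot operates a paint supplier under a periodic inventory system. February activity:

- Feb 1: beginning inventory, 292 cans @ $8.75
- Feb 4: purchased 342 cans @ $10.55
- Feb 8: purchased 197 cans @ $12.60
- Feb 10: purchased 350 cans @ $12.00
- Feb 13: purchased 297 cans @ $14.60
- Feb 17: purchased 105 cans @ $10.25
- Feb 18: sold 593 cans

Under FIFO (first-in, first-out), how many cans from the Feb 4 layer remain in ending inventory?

Feb 18, 593 sold [FIFO — oldest first]: 292 @ $8.75 + 301 @ $10.55 = $5,730.55
Ending inventory: 41 @ $10.55 + 197 @ $12.60 + 350 @ $12.00 + 297 @ $14.60 + 105 @ $10.25 = $12,527.20

41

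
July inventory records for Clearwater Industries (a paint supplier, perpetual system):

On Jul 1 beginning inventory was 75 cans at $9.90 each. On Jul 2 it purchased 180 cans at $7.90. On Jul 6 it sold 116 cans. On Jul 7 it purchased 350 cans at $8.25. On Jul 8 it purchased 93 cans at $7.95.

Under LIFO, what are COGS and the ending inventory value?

COGS = $916.40; ending inventory = $4,874.95

Jul 6, 116 sold [LIFO — newest first]: 116 @ $7.90 = $916.40
Ending inventory: 75 @ $9.90 + 64 @ $7.90 + 350 @ $8.25 + 93 @ $7.95 = $4,874.95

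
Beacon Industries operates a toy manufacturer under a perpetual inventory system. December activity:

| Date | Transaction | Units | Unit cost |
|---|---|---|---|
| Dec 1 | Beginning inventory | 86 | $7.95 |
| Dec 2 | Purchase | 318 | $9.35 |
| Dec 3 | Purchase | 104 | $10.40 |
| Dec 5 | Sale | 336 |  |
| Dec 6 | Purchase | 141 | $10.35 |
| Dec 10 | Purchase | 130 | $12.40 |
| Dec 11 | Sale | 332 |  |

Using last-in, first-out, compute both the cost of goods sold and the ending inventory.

COGS = $6,892.50; ending inventory = $917.45

Dec 5, 336 sold [LIFO — newest first]: 104 @ $10.40 + 232 @ $9.35 = $3,250.80
Dec 11, 332 sold [LIFO — newest first]: 130 @ $12.40 + 141 @ $10.35 + 61 @ $9.35 = $3,641.70
Total COGS = $3,250.80 + $3,641.70 = $6,892.50
Ending inventory: 86 @ $7.95 + 25 @ $9.35 = $917.45
Check: goods available $7,809.95 = COGS $6,892.50 + ending $917.45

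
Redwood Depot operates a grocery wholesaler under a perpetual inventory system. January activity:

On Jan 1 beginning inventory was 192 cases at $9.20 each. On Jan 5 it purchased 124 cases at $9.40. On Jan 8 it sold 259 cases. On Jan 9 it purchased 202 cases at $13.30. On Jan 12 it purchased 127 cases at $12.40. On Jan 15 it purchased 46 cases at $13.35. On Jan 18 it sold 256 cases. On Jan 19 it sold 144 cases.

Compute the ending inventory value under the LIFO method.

Ending inventory = $294.40

Jan 8, 259 sold [LIFO — newest first]: 124 @ $9.40 + 135 @ $9.20 = $2,407.60
Jan 18, 256 sold [LIFO — newest first]: 46 @ $13.35 + 127 @ $12.40 + 83 @ $13.30 = $3,292.80
Jan 19, 144 sold [LIFO — newest first]: 119 @ $13.30 + 25 @ $9.20 = $1,812.70
Total COGS = $2,407.60 + $3,292.80 + $1,812.70 = $7,513.10
Ending inventory: 32 @ $9.20 = $294.40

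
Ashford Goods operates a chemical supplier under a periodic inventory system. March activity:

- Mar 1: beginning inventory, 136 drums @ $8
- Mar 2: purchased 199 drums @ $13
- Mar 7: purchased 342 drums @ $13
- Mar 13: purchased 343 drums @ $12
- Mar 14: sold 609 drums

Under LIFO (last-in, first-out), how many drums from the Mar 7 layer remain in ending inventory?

Mar 14, 609 sold [LIFO — newest first]: 343 @ $12 + 266 @ $13 = $7,574
Ending inventory: 136 @ $8 + 199 @ $13 + 76 @ $13 = $4,663
Check: goods available $12,237 = COGS $7,574 + ending $4,663

76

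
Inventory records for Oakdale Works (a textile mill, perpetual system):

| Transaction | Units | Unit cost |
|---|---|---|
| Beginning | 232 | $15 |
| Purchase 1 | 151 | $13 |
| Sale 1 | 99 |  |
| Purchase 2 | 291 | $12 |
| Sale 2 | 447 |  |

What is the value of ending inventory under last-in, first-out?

Ending inventory = $1,920

Sale 1 (99) [LIFO — newest first]: 99 @ $13 = $1,287
Sale 2 (447) [LIFO — newest first]: 291 @ $12 + 52 @ $13 + 104 @ $15 = $5,728
Total COGS = $1,287 + $5,728 = $7,015
Ending inventory: 128 @ $15 = $1,920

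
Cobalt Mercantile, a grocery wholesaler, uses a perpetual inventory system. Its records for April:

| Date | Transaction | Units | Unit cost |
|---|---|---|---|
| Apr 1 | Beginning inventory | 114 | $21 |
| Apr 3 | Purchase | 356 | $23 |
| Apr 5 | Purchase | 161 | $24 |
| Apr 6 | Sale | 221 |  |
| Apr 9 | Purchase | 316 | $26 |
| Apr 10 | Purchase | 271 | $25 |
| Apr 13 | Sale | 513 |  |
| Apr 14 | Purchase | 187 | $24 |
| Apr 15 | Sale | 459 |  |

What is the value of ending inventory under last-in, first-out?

Apr 6, 221 sold [LIFO — newest first]: 161 @ $24 + 60 @ $23 = $5,244
Apr 13, 513 sold [LIFO — newest first]: 271 @ $25 + 242 @ $26 = $13,067
Apr 15, 459 sold [LIFO — newest first]: 187 @ $24 + 74 @ $26 + 198 @ $23 = $10,966
Total COGS = $5,244 + $13,067 + $10,966 = $29,277
Ending inventory: 114 @ $21 + 98 @ $23 = $4,648
Check: goods available $33,925 = COGS $29,277 + ending $4,648

Ending inventory = $4,648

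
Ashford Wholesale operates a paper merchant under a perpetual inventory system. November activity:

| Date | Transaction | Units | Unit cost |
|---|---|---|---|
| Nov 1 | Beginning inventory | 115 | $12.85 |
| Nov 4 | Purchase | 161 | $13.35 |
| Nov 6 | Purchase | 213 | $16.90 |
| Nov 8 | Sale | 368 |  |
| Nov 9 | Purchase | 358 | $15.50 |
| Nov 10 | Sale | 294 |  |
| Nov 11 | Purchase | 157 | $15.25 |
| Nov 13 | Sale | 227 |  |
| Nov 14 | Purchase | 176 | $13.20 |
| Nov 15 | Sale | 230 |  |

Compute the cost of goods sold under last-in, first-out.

Nov 8, 368 sold [LIFO — newest first]: 213 @ $16.90 + 155 @ $13.35 = $5,668.95
Nov 10, 294 sold [LIFO — newest first]: 294 @ $15.50 = $4,557.00
Nov 13, 227 sold [LIFO — newest first]: 157 @ $15.25 + 64 @ $15.50 + 6 @ $13.35 = $3,466.35
Nov 15, 230 sold [LIFO — newest first]: 176 @ $13.20 + 54 @ $12.85 = $3,017.10
Total COGS = $5,668.95 + $4,557.00 + $3,466.35 + $3,017.10 = $16,709.40
Ending inventory: 61 @ $12.85 = $783.85

COGS = $16,709.40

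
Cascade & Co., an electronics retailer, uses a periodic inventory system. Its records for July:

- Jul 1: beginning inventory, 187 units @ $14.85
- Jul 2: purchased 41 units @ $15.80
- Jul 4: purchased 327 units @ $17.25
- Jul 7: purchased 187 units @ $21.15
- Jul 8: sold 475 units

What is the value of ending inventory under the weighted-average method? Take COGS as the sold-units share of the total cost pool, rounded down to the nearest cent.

Ending inventory = $4,685.30

Jul 8, sell 475: 475/742 × $13,020.55 → $8,335.25
Ending inventory (cost pool remaining) = $4,685.30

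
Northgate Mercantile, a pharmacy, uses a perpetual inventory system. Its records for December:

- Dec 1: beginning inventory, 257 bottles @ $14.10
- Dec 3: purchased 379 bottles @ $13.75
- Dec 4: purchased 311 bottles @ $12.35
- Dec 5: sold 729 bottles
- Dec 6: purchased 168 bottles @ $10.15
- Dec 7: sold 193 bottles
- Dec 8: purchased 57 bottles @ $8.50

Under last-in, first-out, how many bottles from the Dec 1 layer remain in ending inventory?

Dec 5, 729 sold [LIFO — newest first]: 311 @ $12.35 + 379 @ $13.75 + 39 @ $14.10 = $9,602.00
Dec 7, 193 sold [LIFO — newest first]: 168 @ $10.15 + 25 @ $14.10 = $2,057.70
Total COGS = $9,602.00 + $2,057.70 = $11,659.70
Ending inventory: 193 @ $14.10 + 57 @ $8.50 = $3,205.80

193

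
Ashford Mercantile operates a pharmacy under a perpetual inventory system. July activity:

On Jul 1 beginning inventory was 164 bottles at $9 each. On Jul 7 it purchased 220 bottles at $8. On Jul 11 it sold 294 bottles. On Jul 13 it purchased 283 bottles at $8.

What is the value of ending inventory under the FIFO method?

Jul 11, 294 sold [FIFO — oldest first]: 164 @ $9 + 130 @ $8 = $2,516
Ending inventory: 90 @ $8 + 283 @ $8 = $2,984

Ending inventory = $2,984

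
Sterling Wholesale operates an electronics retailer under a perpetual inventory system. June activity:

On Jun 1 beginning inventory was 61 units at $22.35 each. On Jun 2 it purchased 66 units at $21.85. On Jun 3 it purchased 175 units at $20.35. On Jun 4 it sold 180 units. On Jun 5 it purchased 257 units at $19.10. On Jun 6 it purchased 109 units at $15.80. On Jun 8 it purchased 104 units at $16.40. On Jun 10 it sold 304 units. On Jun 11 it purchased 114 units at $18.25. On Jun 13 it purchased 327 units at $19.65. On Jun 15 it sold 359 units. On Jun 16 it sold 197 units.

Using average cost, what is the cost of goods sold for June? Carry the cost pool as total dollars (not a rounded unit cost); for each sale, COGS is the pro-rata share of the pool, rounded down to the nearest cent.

COGS = $19,931.29

After Jun 1: 61 on hand, pool $1,363.35 (≈ $22.3500 each)
After Jun 2: 127 on hand, pool $2,805.45 (≈ $22.0902 each)
After Jun 3: 302 on hand, pool $6,366.70 (≈ $21.0818 each)
Jun 4, sell 180: 180/302 × $6,366.70 → $3,794.72
After Jun 5: 379 on hand, pool $7,480.68 (≈ $19.7379 each)
After Jun 6: 488 on hand, pool $9,202.88 (≈ $18.8584 each)
After Jun 8: 592 on hand, pool $10,908.48 (≈ $18.4265 each)
Jun 10, sell 304: 304/592 × $10,908.48 → $5,601.65
After Jun 11: 402 on hand, pool $7,387.33 (≈ $18.3764 each)
After Jun 13: 729 on hand, pool $13,812.88 (≈ $18.9477 each)
Jun 15, sell 359: 359/729 × $13,812.88 → $6,802.22
Jun 16, sell 197: 197/370 × $7,010.66 → $3,732.70
Total COGS = $3,794.72 + $5,601.65 + $6,802.22 + $3,732.70 = $19,931.29
Ending inventory (cost pool remaining) = $3,277.96
Check: goods available $23,209.25 = COGS $19,931.29 + ending $3,277.96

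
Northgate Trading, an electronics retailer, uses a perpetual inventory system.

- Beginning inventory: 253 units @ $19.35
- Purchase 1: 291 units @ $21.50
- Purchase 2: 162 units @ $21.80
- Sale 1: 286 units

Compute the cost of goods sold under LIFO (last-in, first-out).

Sale 1 (286) [LIFO — newest first]: 162 @ $21.80 + 124 @ $21.50 = $6,197.60
Ending inventory: 253 @ $19.35 + 167 @ $21.50 = $8,486.05
Check: goods available $14,683.65 = COGS $6,197.60 + ending $8,486.05

COGS = $6,197.60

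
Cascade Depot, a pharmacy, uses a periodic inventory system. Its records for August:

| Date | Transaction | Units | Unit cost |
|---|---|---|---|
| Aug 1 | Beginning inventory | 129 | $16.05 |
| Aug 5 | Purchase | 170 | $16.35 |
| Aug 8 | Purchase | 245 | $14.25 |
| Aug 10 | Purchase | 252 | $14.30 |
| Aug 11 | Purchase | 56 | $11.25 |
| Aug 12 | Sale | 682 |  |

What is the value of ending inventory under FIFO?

Ending inventory = $2,260.20

Aug 12, 682 sold [FIFO — oldest first]: 129 @ $16.05 + 170 @ $16.35 + 245 @ $14.25 + 138 @ $14.30 = $10,314.60
Ending inventory: 114 @ $14.30 + 56 @ $11.25 = $2,260.20
Check: goods available $12,574.80 = COGS $10,314.60 + ending $2,260.20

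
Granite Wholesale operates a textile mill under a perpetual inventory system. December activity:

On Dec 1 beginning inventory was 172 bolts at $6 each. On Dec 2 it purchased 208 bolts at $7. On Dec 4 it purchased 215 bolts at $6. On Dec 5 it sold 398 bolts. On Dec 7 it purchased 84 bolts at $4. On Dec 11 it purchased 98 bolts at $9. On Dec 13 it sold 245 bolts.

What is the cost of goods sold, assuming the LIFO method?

COGS = $4,192

Dec 5, 398 sold [LIFO — newest first]: 215 @ $6 + 183 @ $7 = $2,571
Dec 13, 245 sold [LIFO — newest first]: 98 @ $9 + 84 @ $4 + 25 @ $7 + 38 @ $6 = $1,621
Total COGS = $2,571 + $1,621 = $4,192
Ending inventory: 134 @ $6 = $804
Check: goods available $4,996 = COGS $4,192 + ending $804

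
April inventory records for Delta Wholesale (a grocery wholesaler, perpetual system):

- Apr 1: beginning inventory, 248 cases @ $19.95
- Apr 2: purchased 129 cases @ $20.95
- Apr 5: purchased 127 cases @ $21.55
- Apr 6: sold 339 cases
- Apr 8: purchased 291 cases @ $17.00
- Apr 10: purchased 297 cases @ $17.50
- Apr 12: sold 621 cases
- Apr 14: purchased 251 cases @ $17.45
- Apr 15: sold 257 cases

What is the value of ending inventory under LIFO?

Apr 6, 339 sold [LIFO — newest first]: 127 @ $21.55 + 129 @ $20.95 + 83 @ $19.95 = $7,095.25
Apr 12, 621 sold [LIFO — newest first]: 297 @ $17.50 + 291 @ $17.00 + 33 @ $19.95 = $10,802.85
Apr 15, 257 sold [LIFO — newest first]: 251 @ $17.45 + 6 @ $19.95 = $4,499.65
Total COGS = $7,095.25 + $10,802.85 + $4,499.65 = $22,397.75
Ending inventory: 126 @ $19.95 = $2,513.70

Ending inventory = $2,513.70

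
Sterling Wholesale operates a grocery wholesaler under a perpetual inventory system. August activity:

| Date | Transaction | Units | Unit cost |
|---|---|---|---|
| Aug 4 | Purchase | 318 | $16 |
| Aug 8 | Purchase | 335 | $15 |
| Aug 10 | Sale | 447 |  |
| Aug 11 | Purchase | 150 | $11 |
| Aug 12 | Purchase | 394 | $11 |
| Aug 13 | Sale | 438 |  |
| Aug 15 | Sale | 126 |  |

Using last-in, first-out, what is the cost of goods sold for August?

COGS = $13,121

Aug 10, 447 sold [LIFO — newest first]: 335 @ $15 + 112 @ $16 = $6,817
Aug 13, 438 sold [LIFO — newest first]: 394 @ $11 + 44 @ $11 = $4,818
Aug 15, 126 sold [LIFO — newest first]: 106 @ $11 + 20 @ $16 = $1,486
Total COGS = $6,817 + $4,818 + $1,486 = $13,121
Ending inventory: 186 @ $16 = $2,976
Check: goods available $16,097 = COGS $13,121 + ending $2,976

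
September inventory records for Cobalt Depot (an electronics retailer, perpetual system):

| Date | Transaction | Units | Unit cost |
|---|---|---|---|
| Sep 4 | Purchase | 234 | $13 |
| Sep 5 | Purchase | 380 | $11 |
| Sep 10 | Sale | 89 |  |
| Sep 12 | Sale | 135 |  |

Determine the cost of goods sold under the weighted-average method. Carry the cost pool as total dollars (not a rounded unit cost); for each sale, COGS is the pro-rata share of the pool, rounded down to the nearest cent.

After Sep 4: 234 on hand, pool $3,042.00 (≈ $13.0000 each)
After Sep 5: 614 on hand, pool $7,222.00 (≈ $11.7622 each)
Sep 10, sell 89: 89/614 × $7,222.00 → $1,046.83
Sep 12, sell 135: 135/525 × $6,175.17 → $1,587.90
Total COGS = $1,046.83 + $1,587.90 = $2,634.73
Ending inventory (cost pool remaining) = $4,587.27
Check: goods available $7,222.00 = COGS $2,634.73 + ending $4,587.27

COGS = $2,634.73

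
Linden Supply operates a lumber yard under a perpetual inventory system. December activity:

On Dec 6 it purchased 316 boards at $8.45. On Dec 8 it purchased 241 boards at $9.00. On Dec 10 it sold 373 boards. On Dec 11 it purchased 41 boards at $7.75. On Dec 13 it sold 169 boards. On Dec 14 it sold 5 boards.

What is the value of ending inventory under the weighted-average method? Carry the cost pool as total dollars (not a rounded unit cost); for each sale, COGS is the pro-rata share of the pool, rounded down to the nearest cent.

Ending inventory = $434.38

After Dec 6: 316 on hand, pool $2,670.20 (≈ $8.4500 each)
After Dec 8: 557 on hand, pool $4,839.20 (≈ $8.6880 each)
Dec 10, sell 373: 373/557 × $4,839.20 → $3,240.61
After Dec 11: 225 on hand, pool $1,916.34 (≈ $8.5171 each)
Dec 13, sell 169: 169/225 × $1,916.34 → $1,439.38
Dec 14, sell 5: 5/56 × $476.96 → $42.58
Total COGS = $3,240.61 + $1,439.38 + $42.58 = $4,722.57
Ending inventory (cost pool remaining) = $434.38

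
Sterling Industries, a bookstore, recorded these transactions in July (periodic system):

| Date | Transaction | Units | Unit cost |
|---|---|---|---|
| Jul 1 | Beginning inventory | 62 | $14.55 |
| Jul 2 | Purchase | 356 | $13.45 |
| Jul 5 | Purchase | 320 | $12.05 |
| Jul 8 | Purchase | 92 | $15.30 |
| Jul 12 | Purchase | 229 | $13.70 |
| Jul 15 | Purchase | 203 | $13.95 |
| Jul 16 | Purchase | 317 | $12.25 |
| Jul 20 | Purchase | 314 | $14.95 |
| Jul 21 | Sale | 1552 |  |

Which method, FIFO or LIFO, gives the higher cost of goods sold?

LIFO

FIFO COGS: 62 @ $14.55 + 356 @ $13.45 + 320 @ $12.05 + 92 @ $15.30 + 229 @ $13.70 + 203 @ $13.95 + 290 @ $12.25 = $20,475.55
LIFO COGS: 314 @ $14.95 + 317 @ $12.25 + 203 @ $13.95 + 229 @ $13.70 + 92 @ $15.30 + 320 @ $12.05 + 77 @ $13.45 = $20,845.95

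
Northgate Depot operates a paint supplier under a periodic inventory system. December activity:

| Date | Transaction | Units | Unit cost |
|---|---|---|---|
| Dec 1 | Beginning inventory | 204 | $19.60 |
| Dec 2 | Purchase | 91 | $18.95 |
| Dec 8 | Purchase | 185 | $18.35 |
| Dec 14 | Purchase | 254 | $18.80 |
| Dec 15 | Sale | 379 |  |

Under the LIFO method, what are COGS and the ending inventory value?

COGS = $7,068.95; ending inventory = $6,823.85

Dec 15, 379 sold [LIFO — newest first]: 254 @ $18.80 + 125 @ $18.35 = $7,068.95
Ending inventory: 204 @ $19.60 + 91 @ $18.95 + 60 @ $18.35 = $6,823.85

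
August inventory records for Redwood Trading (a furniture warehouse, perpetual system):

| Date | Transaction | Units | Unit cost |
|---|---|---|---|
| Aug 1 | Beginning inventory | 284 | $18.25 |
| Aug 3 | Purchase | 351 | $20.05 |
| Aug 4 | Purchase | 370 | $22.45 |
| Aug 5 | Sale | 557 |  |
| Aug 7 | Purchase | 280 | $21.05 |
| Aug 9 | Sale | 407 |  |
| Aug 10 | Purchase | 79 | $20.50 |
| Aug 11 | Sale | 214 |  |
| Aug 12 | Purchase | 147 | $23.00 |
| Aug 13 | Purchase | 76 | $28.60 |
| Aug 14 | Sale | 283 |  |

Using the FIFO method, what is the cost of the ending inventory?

Aug 5, 557 sold [FIFO — oldest first]: 284 @ $18.25 + 273 @ $20.05 = $10,656.65
Aug 9, 407 sold [FIFO — oldest first]: 78 @ $20.05 + 329 @ $22.45 = $8,949.95
Aug 11, 214 sold [FIFO — oldest first]: 41 @ $22.45 + 173 @ $21.05 = $4,562.10
Aug 14, 283 sold [FIFO — oldest first]: 107 @ $21.05 + 79 @ $20.50 + 97 @ $23.00 = $6,102.85
Total COGS = $10,656.65 + $8,949.95 + $4,562.10 + $6,102.85 = $30,271.55
Ending inventory: 50 @ $23.00 + 76 @ $28.60 = $3,323.60
Check: goods available $33,595.15 = COGS $30,271.55 + ending $3,323.60

Ending inventory = $3,323.60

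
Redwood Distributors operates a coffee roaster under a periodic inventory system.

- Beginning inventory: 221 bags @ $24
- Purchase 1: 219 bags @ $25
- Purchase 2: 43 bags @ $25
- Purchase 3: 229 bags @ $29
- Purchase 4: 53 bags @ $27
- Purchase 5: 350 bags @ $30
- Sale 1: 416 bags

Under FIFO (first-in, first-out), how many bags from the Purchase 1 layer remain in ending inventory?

Sale 1 (416) [FIFO — oldest first]: 221 @ $24 + 195 @ $25 = $10,179
Ending inventory: 24 @ $25 + 43 @ $25 + 229 @ $29 + 53 @ $27 + 350 @ $30 = $20,247

24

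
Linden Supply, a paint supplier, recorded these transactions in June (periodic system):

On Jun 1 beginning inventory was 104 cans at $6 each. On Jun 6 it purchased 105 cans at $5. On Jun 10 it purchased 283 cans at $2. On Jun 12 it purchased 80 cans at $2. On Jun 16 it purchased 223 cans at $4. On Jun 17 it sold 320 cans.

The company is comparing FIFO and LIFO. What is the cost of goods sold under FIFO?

FIFO COGS: 104 @ $6 + 105 @ $5 + 111 @ $2 = $1,371
LIFO COGS: 223 @ $4 + 80 @ $2 + 17 @ $2 = $1,086

COGS = $1,371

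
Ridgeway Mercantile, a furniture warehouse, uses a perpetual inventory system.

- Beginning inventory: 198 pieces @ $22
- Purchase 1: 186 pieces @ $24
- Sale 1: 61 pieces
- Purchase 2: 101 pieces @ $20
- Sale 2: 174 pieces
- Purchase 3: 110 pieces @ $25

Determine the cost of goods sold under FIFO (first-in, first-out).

COGS = $5,244

Sale 1 (61) [FIFO — oldest first]: 61 @ $22 = $1,342
Sale 2 (174) [FIFO — oldest first]: 137 @ $22 + 37 @ $24 = $3,902
Total COGS = $1,342 + $3,902 = $5,244
Ending inventory: 149 @ $24 + 101 @ $20 + 110 @ $25 = $8,346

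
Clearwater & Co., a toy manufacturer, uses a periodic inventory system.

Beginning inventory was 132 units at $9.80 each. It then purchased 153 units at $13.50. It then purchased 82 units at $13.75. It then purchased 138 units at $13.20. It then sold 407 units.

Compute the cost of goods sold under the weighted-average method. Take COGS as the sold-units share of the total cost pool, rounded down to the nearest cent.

COGS = $5,084.03

Sale 1, sell 407: 407/505 × $6,308.20 → $5,084.03
Ending inventory (cost pool remaining) = $1,224.17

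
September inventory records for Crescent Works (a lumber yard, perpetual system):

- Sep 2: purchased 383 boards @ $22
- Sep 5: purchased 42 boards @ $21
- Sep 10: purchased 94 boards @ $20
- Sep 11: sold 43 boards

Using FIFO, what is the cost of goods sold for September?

Sep 11, 43 sold [FIFO — oldest first]: 43 @ $22 = $946
Ending inventory: 340 @ $22 + 42 @ $21 + 94 @ $20 = $10,242

COGS = $946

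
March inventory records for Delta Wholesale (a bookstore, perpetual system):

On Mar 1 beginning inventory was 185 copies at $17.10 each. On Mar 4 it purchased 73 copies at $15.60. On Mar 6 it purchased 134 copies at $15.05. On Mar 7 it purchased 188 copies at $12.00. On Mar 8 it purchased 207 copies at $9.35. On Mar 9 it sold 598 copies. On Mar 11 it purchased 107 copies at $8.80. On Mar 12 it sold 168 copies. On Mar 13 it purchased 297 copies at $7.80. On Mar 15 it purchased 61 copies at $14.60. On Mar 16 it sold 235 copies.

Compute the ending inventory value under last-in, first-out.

Mar 9, 598 sold [LIFO — newest first]: 207 @ $9.35 + 188 @ $12.00 + 134 @ $15.05 + 69 @ $15.60 = $7,284.55
Mar 12, 168 sold [LIFO — newest first]: 107 @ $8.80 + 4 @ $15.60 + 57 @ $17.10 = $1,978.70
Mar 16, 235 sold [LIFO — newest first]: 61 @ $14.60 + 174 @ $7.80 = $2,247.80
Total COGS = $7,284.55 + $1,978.70 + $2,247.80 = $11,511.05
Ending inventory: 128 @ $17.10 + 123 @ $7.80 = $3,148.20

Ending inventory = $3,148.20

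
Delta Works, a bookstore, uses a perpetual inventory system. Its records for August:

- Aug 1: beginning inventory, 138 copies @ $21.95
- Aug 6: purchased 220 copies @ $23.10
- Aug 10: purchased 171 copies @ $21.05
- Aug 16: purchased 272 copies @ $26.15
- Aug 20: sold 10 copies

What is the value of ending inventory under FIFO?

Ending inventory = $18,603.95

Aug 20, 10 sold [FIFO — oldest first]: 10 @ $21.95 = $219.50
Ending inventory: 128 @ $21.95 + 220 @ $23.10 + 171 @ $21.05 + 272 @ $26.15 = $18,603.95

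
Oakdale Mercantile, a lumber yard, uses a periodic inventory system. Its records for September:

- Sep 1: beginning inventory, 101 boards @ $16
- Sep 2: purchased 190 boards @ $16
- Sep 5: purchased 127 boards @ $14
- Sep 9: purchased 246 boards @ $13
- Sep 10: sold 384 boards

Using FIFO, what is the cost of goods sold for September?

Sep 10, 384 sold [FIFO — oldest first]: 101 @ $16 + 190 @ $16 + 93 @ $14 = $5,958
Ending inventory: 34 @ $14 + 246 @ $13 = $3,674

COGS = $5,958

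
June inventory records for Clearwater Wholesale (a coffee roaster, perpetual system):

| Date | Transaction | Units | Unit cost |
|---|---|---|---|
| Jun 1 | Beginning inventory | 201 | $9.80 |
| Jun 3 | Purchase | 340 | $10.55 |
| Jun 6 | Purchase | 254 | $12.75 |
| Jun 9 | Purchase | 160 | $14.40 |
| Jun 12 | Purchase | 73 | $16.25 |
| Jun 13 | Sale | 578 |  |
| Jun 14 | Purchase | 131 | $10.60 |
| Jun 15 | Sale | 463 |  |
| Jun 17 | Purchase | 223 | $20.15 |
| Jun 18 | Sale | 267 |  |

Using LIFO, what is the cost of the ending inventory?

Jun 13, 578 sold [LIFO — newest first]: 73 @ $16.25 + 160 @ $14.40 + 254 @ $12.75 + 91 @ $10.55 = $7,688.80
Jun 15, 463 sold [LIFO — newest first]: 131 @ $10.60 + 249 @ $10.55 + 83 @ $9.80 = $4,828.95
Jun 18, 267 sold [LIFO — newest first]: 223 @ $20.15 + 44 @ $9.80 = $4,924.65
Total COGS = $7,688.80 + $4,828.95 + $4,924.65 = $17,442.40
Ending inventory: 74 @ $9.80 = $725.20
Check: goods available $18,167.60 = COGS $17,442.40 + ending $725.20

Ending inventory = $725.20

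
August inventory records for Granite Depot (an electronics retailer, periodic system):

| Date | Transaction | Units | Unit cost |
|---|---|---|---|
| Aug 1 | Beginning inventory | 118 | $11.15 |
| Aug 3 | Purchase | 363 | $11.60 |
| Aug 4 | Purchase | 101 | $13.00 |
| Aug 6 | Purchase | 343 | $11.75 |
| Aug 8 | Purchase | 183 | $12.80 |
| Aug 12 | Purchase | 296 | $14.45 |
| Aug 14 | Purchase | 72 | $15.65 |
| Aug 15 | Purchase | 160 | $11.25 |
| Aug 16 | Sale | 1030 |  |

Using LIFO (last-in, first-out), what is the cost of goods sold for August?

COGS = $13,294.65

Aug 16, 1030 sold [LIFO — newest first]: 160 @ $11.25 + 72 @ $15.65 + 296 @ $14.45 + 183 @ $12.80 + 319 @ $11.75 = $13,294.65
Ending inventory: 118 @ $11.15 + 363 @ $11.60 + 101 @ $13.00 + 24 @ $11.75 = $7,121.50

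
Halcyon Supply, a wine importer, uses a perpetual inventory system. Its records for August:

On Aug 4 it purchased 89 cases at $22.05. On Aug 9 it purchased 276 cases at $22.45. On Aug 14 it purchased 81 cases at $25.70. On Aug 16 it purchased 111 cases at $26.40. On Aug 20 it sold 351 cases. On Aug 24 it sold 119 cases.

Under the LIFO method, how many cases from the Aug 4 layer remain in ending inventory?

Aug 20, 351 sold [LIFO — newest first]: 111 @ $26.40 + 81 @ $25.70 + 159 @ $22.45 = $8,581.65
Aug 24, 119 sold [LIFO — newest first]: 117 @ $22.45 + 2 @ $22.05 = $2,670.75
Total COGS = $8,581.65 + $2,670.75 = $11,252.40
Ending inventory: 87 @ $22.05 = $1,918.35
Check: goods available $13,170.75 = COGS $11,252.40 + ending $1,918.35

87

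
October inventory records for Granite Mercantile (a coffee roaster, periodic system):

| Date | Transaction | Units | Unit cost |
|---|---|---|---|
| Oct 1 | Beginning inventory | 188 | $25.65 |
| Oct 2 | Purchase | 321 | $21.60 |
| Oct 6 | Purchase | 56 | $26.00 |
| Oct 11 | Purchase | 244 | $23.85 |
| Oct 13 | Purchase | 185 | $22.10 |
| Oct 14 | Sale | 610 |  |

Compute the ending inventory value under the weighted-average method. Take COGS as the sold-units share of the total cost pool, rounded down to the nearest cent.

Oct 14, sell 610: 610/994 × $23,119.70 → $14,188.14
Ending inventory (cost pool remaining) = $8,931.56

Ending inventory = $8,931.56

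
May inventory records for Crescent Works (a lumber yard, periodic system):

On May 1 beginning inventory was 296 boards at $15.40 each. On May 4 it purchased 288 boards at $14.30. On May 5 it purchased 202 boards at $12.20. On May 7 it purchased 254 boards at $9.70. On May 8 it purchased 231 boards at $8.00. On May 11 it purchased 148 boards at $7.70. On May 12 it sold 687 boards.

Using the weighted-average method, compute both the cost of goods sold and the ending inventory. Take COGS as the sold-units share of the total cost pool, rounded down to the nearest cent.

May 12, sell 687: 687/1419 × $16,592.60 → $8,033.20
Ending inventory (cost pool remaining) = $8,559.40
Check: goods available $16,592.60 = COGS $8,033.20 + ending $8,559.40

COGS = $8,033.20; ending inventory = $8,559.40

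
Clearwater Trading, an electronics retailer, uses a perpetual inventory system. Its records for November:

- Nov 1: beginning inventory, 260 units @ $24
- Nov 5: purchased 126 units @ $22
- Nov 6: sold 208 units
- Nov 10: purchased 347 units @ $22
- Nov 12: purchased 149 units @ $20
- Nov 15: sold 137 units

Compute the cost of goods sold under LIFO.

COGS = $7,480

Nov 6, 208 sold [LIFO — newest first]: 126 @ $22 + 82 @ $24 = $4,740
Nov 15, 137 sold [LIFO — newest first]: 137 @ $20 = $2,740
Total COGS = $4,740 + $2,740 = $7,480
Ending inventory: 178 @ $24 + 347 @ $22 + 12 @ $20 = $12,146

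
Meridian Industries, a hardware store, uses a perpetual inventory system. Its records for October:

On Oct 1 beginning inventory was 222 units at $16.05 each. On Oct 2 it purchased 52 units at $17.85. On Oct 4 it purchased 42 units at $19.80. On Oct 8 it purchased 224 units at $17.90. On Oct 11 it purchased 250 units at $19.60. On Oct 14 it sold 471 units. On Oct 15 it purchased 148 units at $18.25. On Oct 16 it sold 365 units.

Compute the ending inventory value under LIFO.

Oct 14, 471 sold [LIFO — newest first]: 250 @ $19.60 + 221 @ $17.90 = $8,855.90
Oct 16, 365 sold [LIFO — newest first]: 148 @ $18.25 + 3 @ $17.90 + 42 @ $19.80 + 52 @ $17.85 + 120 @ $16.05 = $6,440.50
Total COGS = $8,855.90 + $6,440.50 = $15,296.40
Ending inventory: 102 @ $16.05 = $1,637.10

Ending inventory = $1,637.10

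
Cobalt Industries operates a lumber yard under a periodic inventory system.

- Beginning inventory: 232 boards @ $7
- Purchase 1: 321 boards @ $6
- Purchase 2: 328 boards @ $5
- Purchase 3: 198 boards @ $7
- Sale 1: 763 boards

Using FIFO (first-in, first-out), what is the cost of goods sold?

Sale 1 (763) [FIFO — oldest first]: 232 @ $7 + 321 @ $6 + 210 @ $5 = $4,600
Ending inventory: 118 @ $5 + 198 @ $7 = $1,976
Check: goods available $6,576 = COGS $4,600 + ending $1,976

COGS = $4,600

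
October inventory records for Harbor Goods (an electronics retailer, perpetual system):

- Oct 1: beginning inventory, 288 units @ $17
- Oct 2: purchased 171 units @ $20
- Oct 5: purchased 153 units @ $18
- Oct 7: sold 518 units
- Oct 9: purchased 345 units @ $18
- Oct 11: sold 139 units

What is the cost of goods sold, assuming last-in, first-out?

COGS = $11,974

Oct 7, 518 sold [LIFO — newest first]: 153 @ $18 + 171 @ $20 + 194 @ $17 = $9,472
Oct 11, 139 sold [LIFO — newest first]: 139 @ $18 = $2,502
Total COGS = $9,472 + $2,502 = $11,974
Ending inventory: 94 @ $17 + 206 @ $18 = $5,306
Check: goods available $17,280 = COGS $11,974 + ending $5,306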